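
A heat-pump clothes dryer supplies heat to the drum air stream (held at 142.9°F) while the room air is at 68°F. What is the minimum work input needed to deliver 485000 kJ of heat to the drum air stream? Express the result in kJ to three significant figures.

60300 kJ

In absolute terms T_C = 293.15 K and T_H = 334.76 K, so ΔT = 41.61 K.
The reversible limit is COP_HP = T_H/ΔT = 8.045, so W_min = Q_H/COP = Q_H·ΔT/T_H.
W_min = 485000 × 41.61/334.76 = 60290 kJ.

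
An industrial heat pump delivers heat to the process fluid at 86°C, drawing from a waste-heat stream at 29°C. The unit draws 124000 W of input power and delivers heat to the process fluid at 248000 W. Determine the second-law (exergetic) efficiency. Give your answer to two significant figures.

0.32

COP_actual = Q̇_H/Ẇ = 248000/124000 = 2.000.
In absolute terms T_C = 302.15 K and T_H = 359.15 K, so ΔT = 57.00 K.
COP_Carnot = T_H/ΔT = 359.15/57.00 = 6.301.
η_II = COP_actual/COP_Carnot = 2.000/6.301 = 0.3174.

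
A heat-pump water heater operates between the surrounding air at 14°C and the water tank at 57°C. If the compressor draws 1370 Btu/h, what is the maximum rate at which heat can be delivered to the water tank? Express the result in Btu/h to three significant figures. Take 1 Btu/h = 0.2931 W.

10500 Btu/h

In absolute terms T_C = 287.15 K and T_H = 330.15 K, so ΔT = 43.00 K.
COP_Carnot = T_H/ΔT = 330.15/43.00 = 7.678.
Q̇_max = COP_Carnot × Ẇ = 7.678 × 1370 Btu/h = 10520 Btu/h.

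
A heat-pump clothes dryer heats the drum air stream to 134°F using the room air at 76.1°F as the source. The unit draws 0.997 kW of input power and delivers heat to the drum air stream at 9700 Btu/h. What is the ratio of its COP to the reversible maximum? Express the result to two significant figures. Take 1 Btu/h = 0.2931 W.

Converting, Q̇_H = 9700 Btu/h = 2.843 kW, so COP_actual = Q̇_H/Ẇ = 2.843/0.9970 = 2.852.
In absolute terms T_C = 297.65 K and T_H = 329.82 K, so ΔT = 32.17 K.
COP_Carnot = T_H/ΔT = 329.82/32.17 = 10.25.
η_II = COP_actual/COP_Carnot = 2.852/10.25 = 0.2781.

0.28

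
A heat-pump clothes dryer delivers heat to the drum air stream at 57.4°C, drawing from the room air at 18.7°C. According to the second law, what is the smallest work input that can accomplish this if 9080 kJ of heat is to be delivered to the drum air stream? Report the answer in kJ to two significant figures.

1100 kJ

In absolute terms T_C = 291.85 K and T_H = 330.55 K, so ΔT = 38.70 K.
The reversible limit is COP_HP = T_H/ΔT = 8.541, so W_min = Q_H/COP = Q_H·ΔT/T_H.
W_min = 9080 × 38.70/330.55 = 1063 kJ.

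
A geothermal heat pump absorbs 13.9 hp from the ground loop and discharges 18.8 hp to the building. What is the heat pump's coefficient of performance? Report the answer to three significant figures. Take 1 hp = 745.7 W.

The first law gives Q̇_H = Q̇_C + Ẇ, so the three rates are Q̇_C = 13.90, Q̇_H = 18.80, Ẇ = 4.900 hp.
COP_HP = Q̇_H/Ẇ = 18.80/4.900 = 3.837.

3.84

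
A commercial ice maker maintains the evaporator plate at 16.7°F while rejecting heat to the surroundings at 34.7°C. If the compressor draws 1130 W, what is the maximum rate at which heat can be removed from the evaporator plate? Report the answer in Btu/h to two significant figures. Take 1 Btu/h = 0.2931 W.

In absolute terms T_C = 264.65 K and T_H = 307.85 K, so ΔT = 43.20 K.
COP_Carnot = T_C/ΔT = 264.65/43.20 = 6.126.
Q̇_max = COP_Carnot × Ẇ = 6.126 × 1130 W = 6923 W = 23620 Btu/h.

24000 Btu/h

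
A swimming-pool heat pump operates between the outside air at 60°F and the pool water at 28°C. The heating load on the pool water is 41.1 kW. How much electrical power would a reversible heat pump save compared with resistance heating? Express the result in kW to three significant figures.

39.4 kW

In absolute terms T_C = 288.71 K and T_H = 301.15 K, so ΔT = 12.44 K.
COP_Carnot = T_H/ΔT = 301.15/12.44 = 24.20.
Resistance heating needs Ẇ_res = Q̇_H = 41.10 kW; the reversible heat pump needs only Ẇ_hp = Q̇_H/COP = 1.698 kW.
Saving = 41.10 − 1.698 = 39.40 kW.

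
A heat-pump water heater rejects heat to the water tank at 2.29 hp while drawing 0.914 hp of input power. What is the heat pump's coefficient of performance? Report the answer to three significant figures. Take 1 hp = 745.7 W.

The first law gives Q̇_H = Q̇_C + Ẇ, so the three rates are Q̇_C = 1.376, Q̇_H = 2.290, Ẇ = 0.9140 hp.
COP_HP = Q̇_H/Ẇ = 2.290/0.9140 = 2.505.

2.51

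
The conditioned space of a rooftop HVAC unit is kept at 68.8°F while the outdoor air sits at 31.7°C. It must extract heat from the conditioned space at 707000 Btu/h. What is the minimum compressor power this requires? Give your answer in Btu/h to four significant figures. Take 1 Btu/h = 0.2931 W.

In absolute terms T_C = 293.59 K and T_H = 304.85 K, so ΔT = 11.26 K.
COP_Carnot = T_C/ΔT = 293.59/11.26 = 26.08.
Ẇ_min = Q̇/COP_Carnot = 707000/26.08 = 27100 Btu/h.

27100 Btu/h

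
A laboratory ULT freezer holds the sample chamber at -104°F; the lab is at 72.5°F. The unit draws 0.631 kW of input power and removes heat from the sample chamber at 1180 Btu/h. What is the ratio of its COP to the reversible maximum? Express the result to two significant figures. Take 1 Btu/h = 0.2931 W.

Converting, Q̇_C = 1180 Btu/h = 0.3459 kW, so COP_actual = Q̇_C/Ẇ = 0.3459/0.6310 = 0.5481.
In absolute terms T_C = 197.59 K and T_H = 295.65 K, so ΔT = 98.06 K.
COP_Carnot = T_C/ΔT = 197.59/98.06 = 2.015.
η_II = COP_actual/COP_Carnot = 0.5481/2.015 = 0.2720.

0.27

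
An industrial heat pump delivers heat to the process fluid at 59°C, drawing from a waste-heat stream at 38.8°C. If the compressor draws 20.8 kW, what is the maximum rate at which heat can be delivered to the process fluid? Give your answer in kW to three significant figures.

342 kW

In absolute terms T_C = 311.95 K and T_H = 332.15 K, so ΔT = 20.20 K.
COP_Carnot = T_H/ΔT = 332.15/20.20 = 16.44.
Q̇_max = COP_Carnot × Ẇ = 16.44 × 20.80 kW = 342.0 kW.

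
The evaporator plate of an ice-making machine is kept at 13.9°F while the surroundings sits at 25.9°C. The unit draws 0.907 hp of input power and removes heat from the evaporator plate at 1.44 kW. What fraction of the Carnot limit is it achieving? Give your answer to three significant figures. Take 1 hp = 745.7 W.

Converting, Q̇_C = 1.440 kW = 1.931 hp, so COP_actual = Q̇_C/Ẇ = 1.931/0.9070 = 2.129.
In absolute terms T_C = 263.09 K and T_H = 299.05 K, so ΔT = 35.96 K.
COP_Carnot = T_C/ΔT = 263.09/35.96 = 7.317.
η_II = COP_actual/COP_Carnot = 2.129/7.317 = 0.2910.

0.291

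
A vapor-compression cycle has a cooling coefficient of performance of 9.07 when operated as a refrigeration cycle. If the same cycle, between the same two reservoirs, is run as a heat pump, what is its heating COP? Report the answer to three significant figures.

10.1

The first law on one cycle gives Q_H = Q_C + W, so Q_H/W = Q_C/W + 1.
COP_HP = COP_R + 1 = 9.07 + 1 = 10.07.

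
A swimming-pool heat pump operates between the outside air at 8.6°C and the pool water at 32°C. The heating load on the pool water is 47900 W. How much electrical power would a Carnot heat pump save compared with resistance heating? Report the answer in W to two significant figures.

In absolute terms T_C = 281.75 K and T_H = 305.15 K, so ΔT = 23.40 K.
COP_Carnot = T_H/ΔT = 305.15/23.40 = 13.04.
Resistance heating needs Ẇ_res = Q̇_H = 47900 W; the reversible heat pump needs only Ẇ_hp = Q̇_H/COP = 3673 W.
Saving = 47900 − 3673 = 44230 W.

44000 W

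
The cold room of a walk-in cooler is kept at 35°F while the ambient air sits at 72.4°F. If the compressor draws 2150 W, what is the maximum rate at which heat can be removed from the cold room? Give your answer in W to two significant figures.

In absolute terms T_C = 274.82 K and T_H = 295.59 K, so ΔT = 20.78 K.
COP_Carnot = T_C/ΔT = 274.82/20.78 = 13.23.
Q̇_max = COP_Carnot × Ẇ = 13.23 × 2150 W = 28440 W.

28000 W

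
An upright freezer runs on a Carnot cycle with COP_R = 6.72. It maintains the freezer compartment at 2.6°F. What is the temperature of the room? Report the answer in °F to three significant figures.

71.4 °F

COP_R = T_C/(T_H − T_C) gives T_H − T_C = T_C/COP.
With T_C = 256.82 K, T_H = 256.82 × (1 + 1/6.72) = 295.03 K.
Converting, 295.03 K = 71.39°F.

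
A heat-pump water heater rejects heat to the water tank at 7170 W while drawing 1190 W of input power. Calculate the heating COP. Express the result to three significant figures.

6.03

The first law gives Q̇_H = Q̇_C + Ẇ, so the three rates are Q̇_C = 5980, Q̇_H = 7170, Ẇ = 1190 W.
COP_HP = Q̇_H/Ẇ = 7170/1190 = 6.025.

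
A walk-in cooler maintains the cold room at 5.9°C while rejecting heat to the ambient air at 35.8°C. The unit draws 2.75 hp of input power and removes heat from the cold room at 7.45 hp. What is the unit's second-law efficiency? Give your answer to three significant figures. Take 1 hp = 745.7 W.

COP_actual = Q̇_C/Ẇ = 7.450/2.750 = 2.709.
In absolute terms T_C = 279.05 K and T_H = 308.95 K, so ΔT = 29.90 K.
COP_Carnot = T_C/ΔT = 279.05/29.90 = 9.333.
η_II = COP_actual/COP_Carnot = 2.709/9.333 = 0.2903.

0.290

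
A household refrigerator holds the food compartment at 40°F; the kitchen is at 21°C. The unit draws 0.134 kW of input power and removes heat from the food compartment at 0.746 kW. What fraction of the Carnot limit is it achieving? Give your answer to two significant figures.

COP_actual = Q̇_C/Ẇ = 0.7460/0.1340 = 5.567.
In absolute terms T_C = 277.59 K and T_H = 294.15 K, so ΔT = 16.56 K.
COP_Carnot = T_C/ΔT = 277.59/16.56 = 16.77.
η_II = COP_actual/COP_Carnot = 5.567/16.77 = 0.3320.

0.33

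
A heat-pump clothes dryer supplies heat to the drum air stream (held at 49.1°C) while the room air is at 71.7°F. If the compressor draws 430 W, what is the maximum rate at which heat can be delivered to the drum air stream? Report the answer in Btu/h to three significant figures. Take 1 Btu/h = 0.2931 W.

17500 Btu/h

In absolute terms T_C = 295.21 K and T_H = 322.25 K, so ΔT = 27.04 K.
COP_Carnot = T_H/ΔT = 322.25/27.04 = 11.92.
Q̇_max = COP_Carnot × Ẇ = 11.92 × 430.0 W = 5124 W = 17480 Btu/h.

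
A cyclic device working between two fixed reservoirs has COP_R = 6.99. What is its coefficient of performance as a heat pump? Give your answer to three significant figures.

The first law on one cycle gives Q_H = Q_C + W, so Q_H/W = Q_C/W + 1.
COP_HP = COP_R + 1 = 6.99 + 1 = 7.99.

7.99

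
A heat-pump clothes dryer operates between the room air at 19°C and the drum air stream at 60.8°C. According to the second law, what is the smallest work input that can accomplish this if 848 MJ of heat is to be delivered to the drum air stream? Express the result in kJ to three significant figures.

106000 kJ

In absolute terms T_C = 292.15 K and T_H = 333.95 K, so ΔT = 41.80 K.
The reversible limit is COP_HP = T_H/ΔT = 7.989, so W_min = Q_H/COP = Q_H·ΔT/T_H.
W_min = 848.0 × 41.80/333.95 = 106.1 MJ = 106100 kJ.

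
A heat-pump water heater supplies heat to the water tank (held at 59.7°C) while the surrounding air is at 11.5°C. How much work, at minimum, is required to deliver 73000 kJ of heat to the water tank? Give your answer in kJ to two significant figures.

11000 kJ

In absolute terms T_C = 284.65 K and T_H = 332.85 K, so ΔT = 48.20 K.
The reversible limit is COP_HP = T_H/ΔT = 6.906, so W_min = Q_H/COP = Q_H·ΔT/T_H.
W_min = 73000 × 48.20/332.85 = 10570 kJ.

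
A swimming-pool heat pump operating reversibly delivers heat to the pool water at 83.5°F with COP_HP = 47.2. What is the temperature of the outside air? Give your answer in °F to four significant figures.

COP_HP = T_H/(T_H − T_C) gives T_H − T_C = T_H/COP.
With T_H = 301.76 K, T_C = 301.76 × (1 − 1/47.2) = 295.37 K.
Converting, 295.37 K = 71.99°F.

71.99 °F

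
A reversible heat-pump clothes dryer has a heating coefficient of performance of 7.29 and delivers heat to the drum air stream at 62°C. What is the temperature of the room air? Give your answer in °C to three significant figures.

16.0 °C

COP_HP = T_H/(T_H − T_C) gives T_H − T_C = T_H/COP.
With T_H = 335.15 K, T_C = 335.15 × (1 − 1/7.29) = 289.18 K.
Converting, 289.18 K = 16.03°C.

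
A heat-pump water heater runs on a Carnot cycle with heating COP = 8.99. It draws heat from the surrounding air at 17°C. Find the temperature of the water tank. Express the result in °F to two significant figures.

COP_HP = T_H/(T_H − T_C) rearranges to T_H = COP·T_C/(COP − 1).
With T_C = 290.15 K, T_H = 8.99 × 290.15/7.990 = 326.46 K.
Converting, 326.46 K = 127.97°F.

130 °F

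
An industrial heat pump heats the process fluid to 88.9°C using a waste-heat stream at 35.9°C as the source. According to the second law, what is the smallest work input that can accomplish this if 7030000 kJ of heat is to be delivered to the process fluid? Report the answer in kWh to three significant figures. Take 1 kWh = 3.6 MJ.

In absolute terms T_C = 309.05 K and T_H = 362.05 K, so ΔT = 53.00 K.
The reversible limit is COP_HP = T_H/ΔT = 6.831, so W_min = Q_H/COP = Q_H·ΔT/T_H.
W_min = 7030000 × 53.00/362.05 = 1029000 kJ = 285.9 kWh.

286 kWh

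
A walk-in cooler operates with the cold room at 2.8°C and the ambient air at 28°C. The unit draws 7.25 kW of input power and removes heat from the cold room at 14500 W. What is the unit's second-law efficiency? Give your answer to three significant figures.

0.183

Converting, Q̇_C = 14500 W = 14.50 kW, so COP_actual = Q̇_C/Ẇ = 14.50/7.250 = 2.000.
In absolute terms T_C = 275.95 K and T_H = 301.15 K, so ΔT = 25.20 K.
COP_Carnot = T_C/ΔT = 275.95/25.20 = 10.95.
η_II = COP_actual/COP_Carnot = 2.000/10.95 = 0.1826.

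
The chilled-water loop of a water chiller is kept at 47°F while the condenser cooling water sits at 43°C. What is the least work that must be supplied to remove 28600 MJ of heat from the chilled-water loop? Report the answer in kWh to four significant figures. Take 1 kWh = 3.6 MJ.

In absolute terms T_C = 281.48 K and T_H = 316.15 K, so ΔT = 34.67 K.
The reversible limit is COP_R = T_C/ΔT = 8.120, so W_min = Q_C/COP = Q_C·ΔT/T_C.
W_min = 28600 × 34.67/281.48 = 3522 MJ = 978.4 kWh.

978.4 kWh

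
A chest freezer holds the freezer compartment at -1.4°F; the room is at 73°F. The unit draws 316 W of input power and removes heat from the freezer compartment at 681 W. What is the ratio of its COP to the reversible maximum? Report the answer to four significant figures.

COP_actual = Q̇_C/Ẇ = 681.0/316.0 = 2.155.
In absolute terms T_C = 254.59 K and T_H = 295.93 K, so ΔT = 41.33 K.
COP_Carnot = T_C/ΔT = 254.59/41.33 = 6.160.
η_II = COP_actual/COP_Carnot = 2.155/6.160 = 0.3499.

0.3499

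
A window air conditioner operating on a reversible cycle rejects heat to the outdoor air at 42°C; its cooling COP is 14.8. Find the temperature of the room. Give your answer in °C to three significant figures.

22.1 °C

For a Carnot refrigerator COP_R = T_C/(T_H − T_C), so T_C = COP·T_H/(1 + COP).
With T_H = 315.15 K, T_C = 14.8 × 315.15/15.80 = 295.20 K.
Converting, 295.20 K = 22.05°C.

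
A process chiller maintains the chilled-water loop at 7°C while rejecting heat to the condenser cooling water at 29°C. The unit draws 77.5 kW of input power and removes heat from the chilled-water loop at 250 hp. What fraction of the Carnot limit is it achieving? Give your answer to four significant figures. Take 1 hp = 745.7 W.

0.1889

Converting, Q̇_C = 250.0 hp = 186.4 kW, so COP_actual = Q̇_C/Ẇ = 186.4/77.50 = 2.405.
In absolute terms T_C = 280.15 K and T_H = 302.15 K, so ΔT = 22.00 K.
COP_Carnot = T_C/ΔT = 280.15/22.00 = 12.73.
η_II = COP_actual/COP_Carnot = 2.405/12.73 = 0.1889.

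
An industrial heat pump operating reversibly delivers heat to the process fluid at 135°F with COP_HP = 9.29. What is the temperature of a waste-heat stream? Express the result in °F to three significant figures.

71.0 °F

COP_HP = T_H/(T_H − T_C) gives T_H − T_C = T_H/COP.
With T_H = 330.37 K, T_C = 330.37 × (1 − 1/9.29) = 294.81 K.
Converting, 294.81 K = 70.99°F.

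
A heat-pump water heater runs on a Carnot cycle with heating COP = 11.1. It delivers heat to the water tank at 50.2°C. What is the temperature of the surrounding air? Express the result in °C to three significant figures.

21.1 °C

COP_HP = T_H/(T_H − T_C) gives T_H − T_C = T_H/COP.
With T_H = 323.35 K, T_C = 323.35 × (1 − 1/11.1) = 294.22 K.
Converting, 294.22 K = 21.07°C.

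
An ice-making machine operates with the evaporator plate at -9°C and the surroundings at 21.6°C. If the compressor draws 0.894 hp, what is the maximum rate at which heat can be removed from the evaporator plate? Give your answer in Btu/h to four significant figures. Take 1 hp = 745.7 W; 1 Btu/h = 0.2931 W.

In absolute terms T_C = 264.15 K and T_H = 294.75 K, so ΔT = 30.60 K.
COP_Carnot = T_C/ΔT = 264.15/30.60 = 8.632.
Q̇_max = COP_Carnot × Ẇ = 8.632 × 0.8940 hp = 7.717 hp = 19630 Btu/h.

19630 Btu/h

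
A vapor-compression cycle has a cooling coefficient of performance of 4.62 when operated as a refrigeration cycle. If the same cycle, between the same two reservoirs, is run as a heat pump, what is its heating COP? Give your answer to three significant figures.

5.62

The first law on one cycle gives Q_H = Q_C + W, so Q_H/W = Q_C/W + 1.
COP_HP = COP_R + 1 = 4.62 + 1 = 5.62.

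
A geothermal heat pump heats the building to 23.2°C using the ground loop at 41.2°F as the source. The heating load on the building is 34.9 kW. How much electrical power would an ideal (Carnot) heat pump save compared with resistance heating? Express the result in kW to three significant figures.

32.8 kW

In absolute terms T_C = 278.26 K and T_H = 296.35 K, so ΔT = 18.09 K.
COP_Carnot = T_H/ΔT = 296.35/18.09 = 16.38.
Resistance heating needs Ẇ_res = Q̇_H = 34.90 kW; the reversible heat pump needs only Ẇ_hp = Q̇_H/COP = 2.130 kW.
Saving = 34.90 − 2.130 = 32.77 kW.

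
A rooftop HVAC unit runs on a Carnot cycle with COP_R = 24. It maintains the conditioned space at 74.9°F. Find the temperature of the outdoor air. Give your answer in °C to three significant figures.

36.2 °C

COP_R = T_C/(T_H − T_C) gives T_H − T_C = T_C/COP.
With T_C = 296.98 K, T_H = 296.98 × (1 + 1/24) = 309.36 K.
Converting, 309.36 K = 36.21°C.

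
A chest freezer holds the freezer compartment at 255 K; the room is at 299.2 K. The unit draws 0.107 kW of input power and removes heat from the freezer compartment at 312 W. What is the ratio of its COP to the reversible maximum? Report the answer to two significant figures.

0.51

Converting, Q̇_C = 312.0 W = 0.3120 kW, so COP_actual = Q̇_C/Ẇ = 0.3120/0.1070 = 2.916.
The reservoir spacing is ΔT = 299.2 − 255 = 44.20 K.
COP_Carnot = T_C/ΔT = 255.00/44.20 = 5.769.
η_II = COP_actual/COP_Carnot = 2.916/5.769 = 0.5054.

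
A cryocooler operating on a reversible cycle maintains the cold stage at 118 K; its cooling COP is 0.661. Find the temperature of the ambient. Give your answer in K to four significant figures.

COP_R = T_C/(T_H − T_C) gives T_H − T_C = T_C/COP.
With T_C = 118.00 K, T_H = 118.00 × (1 + 1/0.661) = 296.52 K.

296.5 K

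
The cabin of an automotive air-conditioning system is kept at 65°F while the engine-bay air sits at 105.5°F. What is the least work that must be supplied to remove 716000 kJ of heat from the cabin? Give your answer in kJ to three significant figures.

In absolute terms T_C = 291.48 K and T_H = 313.98 K, so ΔT = 22.50 K.
The reversible limit is COP_R = T_C/ΔT = 12.95, so W_min = Q_C/COP = Q_C·ΔT/T_C.
W_min = 716000 × 22.50/291.48 = 55270 kJ.

55300 kJ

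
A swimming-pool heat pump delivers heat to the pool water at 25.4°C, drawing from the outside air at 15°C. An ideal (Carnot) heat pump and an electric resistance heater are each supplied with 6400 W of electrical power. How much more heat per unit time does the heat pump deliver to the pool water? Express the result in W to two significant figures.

180000 W

In absolute terms T_C = 288.15 K and T_H = 298.55 K, so ΔT = 10.40 K.
COP_Carnot = T_H/ΔT = 298.55/10.40 = 28.71.
The heat pump delivers Q̇_H = COP × Ẇ = 183700 W; the resistance heater delivers Ẇ = 6400 W.
Extra = (COP − 1)·Ẇ = 177300 W.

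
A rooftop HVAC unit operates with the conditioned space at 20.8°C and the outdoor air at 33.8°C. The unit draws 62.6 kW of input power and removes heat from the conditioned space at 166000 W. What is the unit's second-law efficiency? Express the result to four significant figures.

Converting, Q̇_C = 166000 W = 166.0 kW, so COP_actual = Q̇_C/Ẇ = 166.0/62.60 = 2.652.
In absolute terms T_C = 293.95 K and T_H = 306.95 K, so ΔT = 13.00 K.
COP_Carnot = T_C/ΔT = 293.95/13.00 = 22.61.
η_II = COP_actual/COP_Carnot = 2.652/22.61 = 0.1173.

0.1173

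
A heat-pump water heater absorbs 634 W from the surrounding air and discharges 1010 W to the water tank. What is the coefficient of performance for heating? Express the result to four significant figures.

The first law gives Q̇_H = Q̇_C + Ẇ, so the three rates are Q̇_C = 634.0, Q̇_H = 1010, Ẇ = 376.0 W.
COP_HP = Q̇_H/Ẇ = 1010/376.0 = 2.686.

2.686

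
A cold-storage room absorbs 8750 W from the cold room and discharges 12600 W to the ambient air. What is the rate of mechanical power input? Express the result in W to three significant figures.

For a cyclic device the first law requires Q̇_H = Q̇_C + Ẇ.
Ẇ = Q̇_H − Q̇_C = 3850 W.

3850 W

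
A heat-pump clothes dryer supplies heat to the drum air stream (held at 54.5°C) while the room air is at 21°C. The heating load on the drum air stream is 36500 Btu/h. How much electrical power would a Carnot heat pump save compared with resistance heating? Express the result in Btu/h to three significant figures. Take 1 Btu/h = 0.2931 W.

32800 Btu/h

In absolute terms T_C = 294.15 K and T_H = 327.65 K, so ΔT = 33.50 K.
COP_Carnot = T_H/ΔT = 327.65/33.50 = 9.781.
Resistance heating needs Ẇ_res = Q̇_H = 36500 Btu/h; the reversible heat pump needs only Ẇ_hp = Q̇_H/COP = 3732 Btu/h.
Saving = 36500 − 3732 = 32770 Btu/h.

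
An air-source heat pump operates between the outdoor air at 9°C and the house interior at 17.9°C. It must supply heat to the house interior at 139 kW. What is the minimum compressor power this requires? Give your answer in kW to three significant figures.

4.25 kW

In absolute terms T_C = 282.15 K and T_H = 291.05 K, so ΔT = 8.900 K.
COP_Carnot = T_H/ΔT = 291.05/8.900 = 32.70.
Ẇ_min = Q̇/COP_Carnot = 139.0/32.70 = 4.250 kW.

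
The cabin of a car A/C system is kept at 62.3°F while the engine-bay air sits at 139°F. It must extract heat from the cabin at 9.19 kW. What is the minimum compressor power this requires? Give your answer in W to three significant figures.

1350 W

In absolute terms T_C = 289.98 K and T_H = 332.59 K, so ΔT = 42.61 K.
COP_Carnot = T_C/ΔT = 289.98/42.61 = 6.805.
Ẇ_min = Q̇/COP_Carnot = 9.190/6.805 = 1.350 kW = 1350 W.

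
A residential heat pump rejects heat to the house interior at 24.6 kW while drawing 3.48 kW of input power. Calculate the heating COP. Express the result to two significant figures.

7.1

The first law gives Q̇_H = Q̇_C + Ẇ, so the three rates are Q̇_C = 21.12, Q̇_H = 24.60, Ẇ = 3.480 kW.
COP_HP = Q̇_H/Ẇ = 24.60/3.480 = 7.069.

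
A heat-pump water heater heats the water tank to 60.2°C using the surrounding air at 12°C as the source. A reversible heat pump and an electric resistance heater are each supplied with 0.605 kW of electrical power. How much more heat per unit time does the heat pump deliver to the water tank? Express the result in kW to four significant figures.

3.579 kW

In absolute terms T_C = 285.15 K and T_H = 333.35 K, so ΔT = 48.20 K.
COP_Carnot = T_H/ΔT = 333.35/48.20 = 6.916.
The heat pump delivers Q̇_H = COP × Ẇ = 4.184 kW; the resistance heater delivers Ẇ = 0.6050 kW.
Extra = (COP − 1)·Ẇ = 3.579 kW.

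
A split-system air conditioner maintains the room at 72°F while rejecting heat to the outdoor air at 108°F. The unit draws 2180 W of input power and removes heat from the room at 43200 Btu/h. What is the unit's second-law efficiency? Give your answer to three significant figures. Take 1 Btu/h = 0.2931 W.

0.393

Converting, Q̇_C = 43200 Btu/h = 12660 W, so COP_actual = Q̇_C/Ẇ = 12660/2180 = 5.808.
In absolute terms T_C = 295.37 K and T_H = 315.37 K, so ΔT = 20.00 K.
COP_Carnot = T_C/ΔT = 295.37/20.00 = 14.77.
η_II = COP_actual/COP_Carnot = 5.808/14.77 = 0.3933.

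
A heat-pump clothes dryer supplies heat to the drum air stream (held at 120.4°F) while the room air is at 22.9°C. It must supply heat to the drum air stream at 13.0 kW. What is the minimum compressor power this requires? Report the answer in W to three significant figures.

In absolute terms T_C = 296.05 K and T_H = 322.26 K, so ΔT = 26.21 K.
COP_Carnot = T_H/ΔT = 322.26/26.21 = 12.29.
Ẇ_min = Q̇/COP_Carnot = 13.00/12.29 = 1.057 kW = 1057 W.

1060 W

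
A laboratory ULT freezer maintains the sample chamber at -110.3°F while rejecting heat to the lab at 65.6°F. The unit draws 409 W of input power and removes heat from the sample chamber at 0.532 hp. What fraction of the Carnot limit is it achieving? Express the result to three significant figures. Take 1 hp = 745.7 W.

Converting, Q̇_C = 0.5320 hp = 396.7 W, so COP_actual = Q̇_C/Ẇ = 396.7/409.0 = 0.9700.
In absolute terms T_C = 194.09 K and T_H = 291.82 K, so ΔT = 97.72 K.
COP_Carnot = T_C/ΔT = 194.09/97.72 = 1.986.
η_II = COP_actual/COP_Carnot = 0.9700/1.986 = 0.4884.

0.488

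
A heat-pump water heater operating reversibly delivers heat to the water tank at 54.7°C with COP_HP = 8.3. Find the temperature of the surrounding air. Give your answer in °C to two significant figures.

COP_HP = T_H/(T_H − T_C) gives T_H − T_C = T_H/COP.
With T_H = 327.85 K, T_C = 327.85 × (1 − 1/8.3) = 288.35 K.
Converting, 288.35 K = 15.20°C.

15 °C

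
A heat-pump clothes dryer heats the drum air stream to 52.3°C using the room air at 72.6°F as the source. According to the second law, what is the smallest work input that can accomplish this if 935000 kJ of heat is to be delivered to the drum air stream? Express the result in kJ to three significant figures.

In absolute terms T_C = 295.71 K and T_H = 325.45 K, so ΔT = 29.74 K.
The reversible limit is COP_HP = T_H/ΔT = 10.94, so W_min = Q_H/COP = Q_H·ΔT/T_H.
W_min = 935000 × 29.74/325.45 = 85450 kJ.

85500 kJ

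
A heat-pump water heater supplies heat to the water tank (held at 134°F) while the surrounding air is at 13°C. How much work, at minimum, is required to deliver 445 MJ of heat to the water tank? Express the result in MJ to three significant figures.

In absolute terms T_C = 286.15 K and T_H = 329.82 K, so ΔT = 43.67 K.
The reversible limit is COP_HP = T_H/ΔT = 7.553, so W_min = Q_H/COP = Q_H·ΔT/T_H.
W_min = 445.0 × 43.67/329.82 = 58.92 MJ.

58.9 MJ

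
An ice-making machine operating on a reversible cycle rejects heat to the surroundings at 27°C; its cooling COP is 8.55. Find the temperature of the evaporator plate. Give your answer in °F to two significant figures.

24 °F

For a Carnot refrigerator COP_R = T_C/(T_H − T_C), so T_C = COP·T_H/(1 + COP).
With T_H = 300.15 K, T_C = 8.55 × 300.15/9.550 = 268.72 K.
Converting, 268.72 K = 24.03°F.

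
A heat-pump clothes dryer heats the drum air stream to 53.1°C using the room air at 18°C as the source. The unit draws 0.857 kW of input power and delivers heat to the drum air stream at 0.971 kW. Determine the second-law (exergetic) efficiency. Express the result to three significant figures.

0.122

COP_actual = Q̇_H/Ẇ = 0.9710/0.8570 = 1.133.
In absolute terms T_C = 291.15 K and T_H = 326.25 K, so ΔT = 35.10 K.
COP_Carnot = T_H/ΔT = 326.25/35.10 = 9.295.
η_II = COP_actual/COP_Carnot = 1.133/9.295 = 0.1219.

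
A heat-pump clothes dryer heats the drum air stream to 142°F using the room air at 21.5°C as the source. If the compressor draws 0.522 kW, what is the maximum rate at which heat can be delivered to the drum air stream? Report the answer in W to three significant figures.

In absolute terms T_C = 294.65 K and T_H = 334.26 K, so ΔT = 39.61 K.
COP_Carnot = T_H/ΔT = 334.26/39.61 = 8.439.
Q̇_max = COP_Carnot × Ẇ = 8.439 × 0.5220 kW = 4.405 kW = 4405 W.

4400 W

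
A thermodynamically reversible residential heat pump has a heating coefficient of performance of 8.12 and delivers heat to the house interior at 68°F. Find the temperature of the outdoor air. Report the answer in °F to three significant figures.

COP_HP = T_H/(T_H − T_C) gives T_H − T_C = T_H/COP.
With T_H = 293.15 K, T_C = 293.15 × (1 − 1/8.12) = 257.05 K.
Converting, 257.05 K = 3.02°F.

3.02 °F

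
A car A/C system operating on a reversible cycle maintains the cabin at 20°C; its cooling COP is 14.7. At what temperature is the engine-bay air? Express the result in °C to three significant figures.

39.9 °C

COP_R = T_C/(T_H − T_C) gives T_H − T_C = T_C/COP.
With T_C = 293.15 K, T_H = 293.15 × (1 + 1/14.7) = 313.09 K.
Converting, 313.09 K = 39.94°C.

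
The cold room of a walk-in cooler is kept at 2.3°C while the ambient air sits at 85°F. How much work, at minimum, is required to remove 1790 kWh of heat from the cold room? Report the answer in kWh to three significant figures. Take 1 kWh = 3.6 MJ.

In absolute terms T_C = 275.45 K and T_H = 302.59 K, so ΔT = 27.14 K.
The reversible limit is COP_R = T_C/ΔT = 10.15, so W_min = Q_C/COP = Q_C·ΔT/T_C.
W_min = 1790 × 27.14/275.45 = 176.4 kWh.

176 kWh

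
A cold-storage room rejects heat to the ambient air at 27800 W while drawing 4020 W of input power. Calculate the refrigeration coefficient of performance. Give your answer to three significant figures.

The first law gives Q̇_H = Q̇_C + Ẇ, so the three rates are Q̇_C = 23780, Q̇_H = 27800, Ẇ = 4020 W.
COP_R = Q̇_C/Ẇ = 23780/4020 = 5.915.

5.92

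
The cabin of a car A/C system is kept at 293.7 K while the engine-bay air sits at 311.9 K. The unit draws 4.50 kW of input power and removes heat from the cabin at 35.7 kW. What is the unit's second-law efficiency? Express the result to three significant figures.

COP_actual = Q̇_C/Ẇ = 35.70/4.500 = 7.933.
The reservoir spacing is ΔT = 311.9 − 293.7 = 18.20 K.
COP_Carnot = T_C/ΔT = 293.70/18.20 = 16.14.
η_II = COP_actual/COP_Carnot = 7.933/16.14 = 0.4916.

0.492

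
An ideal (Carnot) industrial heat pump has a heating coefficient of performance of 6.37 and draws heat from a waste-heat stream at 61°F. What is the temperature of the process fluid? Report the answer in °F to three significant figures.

COP_HP = T_H/(T_H − T_C) rearranges to T_H = COP·T_C/(COP − 1).
With T_C = 289.26 K, T_H = 6.37 × 289.26/5.370 = 343.13 K.
Converting, 343.13 K = 157.96°F.

158 °F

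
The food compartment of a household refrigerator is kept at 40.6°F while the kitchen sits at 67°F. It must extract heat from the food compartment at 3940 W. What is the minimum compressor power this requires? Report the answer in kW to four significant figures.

In absolute terms T_C = 277.93 K and T_H = 292.59 K, so ΔT = 14.67 K.
COP_Carnot = T_C/ΔT = 277.93/14.67 = 18.95.
Ẇ_min = Q̇/COP_Carnot = 3940/18.95 = 207.9 W = 0.2079 kW.

0.2079 kW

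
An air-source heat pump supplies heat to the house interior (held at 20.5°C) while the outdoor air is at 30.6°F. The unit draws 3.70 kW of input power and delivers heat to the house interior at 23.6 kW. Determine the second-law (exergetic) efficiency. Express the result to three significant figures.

0.462

COP_actual = Q̇_H/Ẇ = 23.60/3.700 = 6.378.
In absolute terms T_C = 272.37 K and T_H = 293.65 K, so ΔT = 21.28 K.
COP_Carnot = T_H/ΔT = 293.65/21.28 = 13.80.
η_II = COP_actual/COP_Carnot = 6.378/13.80 = 0.4622.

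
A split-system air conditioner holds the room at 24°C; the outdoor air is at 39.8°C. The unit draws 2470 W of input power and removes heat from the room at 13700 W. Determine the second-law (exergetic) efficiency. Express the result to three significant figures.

0.295

COP_actual = Q̇_C/Ẇ = 13700/2470 = 5.547.
In absolute terms T_C = 297.15 K and T_H = 312.95 K, so ΔT = 15.80 K.
COP_Carnot = T_C/ΔT = 297.15/15.80 = 18.81.
η_II = COP_actual/COP_Carnot = 5.547/18.81 = 0.2949.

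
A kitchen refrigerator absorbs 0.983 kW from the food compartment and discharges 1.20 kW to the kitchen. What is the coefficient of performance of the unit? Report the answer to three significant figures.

The first law gives Q̇_H = Q̇_C + Ẇ, so the three rates are Q̇_C = 0.9830, Q̇_H = 1.200, Ẇ = 0.2170 kW.
COP_R = Q̇_C/Ẇ = 0.9830/0.2170 = 4.530.

4.53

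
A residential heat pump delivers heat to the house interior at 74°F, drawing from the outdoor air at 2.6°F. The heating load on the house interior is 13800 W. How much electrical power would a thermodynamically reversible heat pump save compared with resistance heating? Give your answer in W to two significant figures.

12000 W

In absolute terms T_C = 256.82 K and T_H = 296.48 K, so ΔT = 39.67 K.
COP_Carnot = T_H/ΔT = 296.48/39.67 = 7.474.
Resistance heating needs Ẇ_res = Q̇_H = 13800 W; the reversible heat pump needs only Ẇ_hp = Q̇_H/COP = 1846 W.
Saving = 13800 − 1846 = 11950 W.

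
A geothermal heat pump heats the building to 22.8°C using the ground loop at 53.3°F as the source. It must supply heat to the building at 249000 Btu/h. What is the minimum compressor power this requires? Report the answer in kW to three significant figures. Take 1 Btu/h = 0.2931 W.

2.70 kW

In absolute terms T_C = 284.98 K and T_H = 295.95 K, so ΔT = 10.97 K.
COP_Carnot = T_H/ΔT = 295.95/10.97 = 26.99.
Ẇ_min = Q̇/COP_Carnot = 249000/26.99 = 9227 Btu/h = 2.704 kW.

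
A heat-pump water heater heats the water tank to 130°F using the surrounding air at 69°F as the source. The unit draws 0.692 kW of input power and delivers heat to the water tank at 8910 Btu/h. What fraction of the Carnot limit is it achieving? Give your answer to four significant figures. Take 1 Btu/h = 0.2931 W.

0.3904

Converting, Q̇_H = 8910 Btu/h = 2.612 kW, so COP_actual = Q̇_H/Ẇ = 2.612/0.6920 = 3.774.
In absolute terms T_C = 293.71 K and T_H = 327.59 K, so ΔT = 33.89 K.
COP_Carnot = T_H/ΔT = 327.59/33.89 = 9.667.
η_II = COP_actual/COP_Carnot = 3.774/9.667 = 0.3904.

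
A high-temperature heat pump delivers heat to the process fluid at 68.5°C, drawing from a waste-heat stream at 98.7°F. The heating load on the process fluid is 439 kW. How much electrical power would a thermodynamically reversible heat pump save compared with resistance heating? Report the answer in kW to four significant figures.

In absolute terms T_C = 310.21 K and T_H = 341.65 K, so ΔT = 31.44 K.
COP_Carnot = T_H/ΔT = 341.65/31.44 = 10.87.
Resistance heating needs Ẇ_res = Q̇_H = 439.0 kW; the reversible heat pump needs only Ẇ_hp = Q̇_H/COP = 40.40 kW.
Saving = 439.0 − 40.40 = 398.6 kW.

398.6 kW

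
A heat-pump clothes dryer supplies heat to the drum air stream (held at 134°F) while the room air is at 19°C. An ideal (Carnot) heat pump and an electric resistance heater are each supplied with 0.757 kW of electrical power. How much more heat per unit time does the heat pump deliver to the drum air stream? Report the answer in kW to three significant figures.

5.87 kW

In absolute terms T_C = 292.15 K and T_H = 329.82 K, so ΔT = 37.67 K.
COP_Carnot = T_H/ΔT = 329.82/37.67 = 8.756.
The heat pump delivers Q̇_H = COP × Ẇ = 6.628 kW; the resistance heater delivers Ẇ = 0.7570 kW.
Extra = (COP − 1)·Ẇ = 5.871 kW.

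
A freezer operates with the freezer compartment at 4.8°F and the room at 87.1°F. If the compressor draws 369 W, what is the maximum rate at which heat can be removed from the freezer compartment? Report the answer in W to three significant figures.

In absolute terms T_C = 258.04 K and T_H = 303.76 K, so ΔT = 45.72 K.
COP_Carnot = T_C/ΔT = 258.04/45.72 = 5.644.
Q̇_max = COP_Carnot × Ẇ = 5.644 × 369.0 W = 2082 W.

2080 W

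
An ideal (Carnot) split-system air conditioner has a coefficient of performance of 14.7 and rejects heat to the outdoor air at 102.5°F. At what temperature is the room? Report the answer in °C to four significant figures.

For a Carnot refrigerator COP_R = T_C/(T_H − T_C), so T_C = COP·T_H/(1 + COP).
With T_H = 312.32 K, T_C = 14.7 × 312.32/15.70 = 292.42 K.
Converting, 292.42 K = 19.27°C.

19.27 °C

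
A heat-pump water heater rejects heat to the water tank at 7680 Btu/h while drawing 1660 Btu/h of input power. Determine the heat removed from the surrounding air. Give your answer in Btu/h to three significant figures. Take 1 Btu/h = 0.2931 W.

6020 Btu/h

For a cyclic device the first law requires Q̇_H = Q̇_C + Ẇ.
Q̇_C = Q̇_H − Ẇ = 6020 Btu/h.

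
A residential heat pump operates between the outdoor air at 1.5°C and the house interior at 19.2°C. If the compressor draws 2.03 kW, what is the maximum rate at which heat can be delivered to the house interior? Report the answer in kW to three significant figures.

In absolute terms T_C = 274.65 K and T_H = 292.35 K, so ΔT = 17.70 K.
COP_Carnot = T_H/ΔT = 292.35/17.70 = 16.52.
Q̇_max = COP_Carnot × Ẇ = 16.52 × 2.030 kW = 33.53 kW.

33.5 kW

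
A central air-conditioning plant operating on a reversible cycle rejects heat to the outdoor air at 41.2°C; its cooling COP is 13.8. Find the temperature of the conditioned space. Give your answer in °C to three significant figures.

20.0 °C

For a Carnot refrigerator COP_R = T_C/(T_H − T_C), so T_C = COP·T_H/(1 + COP).
With T_H = 314.35 K, T_C = 13.8 × 314.35/14.80 = 293.11 K.
Converting, 293.11 K = 19.96°C.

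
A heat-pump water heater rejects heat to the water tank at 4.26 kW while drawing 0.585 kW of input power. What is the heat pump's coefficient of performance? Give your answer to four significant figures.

The first law gives Q̇_H = Q̇_C + Ẇ, so the three rates are Q̇_C = 3.675, Q̇_H = 4.260, Ẇ = 0.5850 kW.
COP_HP = Q̇_H/Ẇ = 4.260/0.5850 = 7.282.

7.282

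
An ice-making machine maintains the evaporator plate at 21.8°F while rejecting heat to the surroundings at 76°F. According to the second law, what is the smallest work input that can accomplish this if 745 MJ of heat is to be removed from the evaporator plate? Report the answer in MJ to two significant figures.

In absolute terms T_C = 267.48 K and T_H = 297.59 K, so ΔT = 30.11 K.
The reversible limit is COP_R = T_C/ΔT = 8.883, so W_min = Q_C/COP = Q_C·ΔT/T_C.
W_min = 745.0 × 30.11/267.48 = 83.87 MJ.

84 MJ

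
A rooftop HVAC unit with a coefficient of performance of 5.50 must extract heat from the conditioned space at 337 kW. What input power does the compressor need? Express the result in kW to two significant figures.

Ẇ = Q̇_C/COP = 337.0/5.50 = 61.27 kW.

61 kW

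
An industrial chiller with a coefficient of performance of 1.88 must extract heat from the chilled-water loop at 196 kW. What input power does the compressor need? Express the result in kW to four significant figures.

Ẇ = Q̇_C/COP = 196.0/1.88 = 104.3 kW.

104.3 kW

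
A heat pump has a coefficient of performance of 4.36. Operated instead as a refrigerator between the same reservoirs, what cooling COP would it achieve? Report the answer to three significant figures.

3.36

Since Q_H = Q_C + W for any cycle, COP_R = Q_C/W = Q_H/W − 1.
COP_R = 4.36 − 1 = 3.36.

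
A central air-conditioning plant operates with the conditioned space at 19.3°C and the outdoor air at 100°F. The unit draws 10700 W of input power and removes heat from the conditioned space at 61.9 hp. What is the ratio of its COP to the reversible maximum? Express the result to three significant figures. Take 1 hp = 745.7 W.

0.273

Converting, Q̇_C = 61.90 hp = 46160 W, so COP_actual = Q̇_C/Ẇ = 46160/10700 = 4.314.
In absolute terms T_C = 292.45 K and T_H = 310.93 K, so ΔT = 18.48 K.
COP_Carnot = T_C/ΔT = 292.45/18.48 = 15.83.
η_II = COP_actual/COP_Carnot = 4.314/15.83 = 0.2726.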